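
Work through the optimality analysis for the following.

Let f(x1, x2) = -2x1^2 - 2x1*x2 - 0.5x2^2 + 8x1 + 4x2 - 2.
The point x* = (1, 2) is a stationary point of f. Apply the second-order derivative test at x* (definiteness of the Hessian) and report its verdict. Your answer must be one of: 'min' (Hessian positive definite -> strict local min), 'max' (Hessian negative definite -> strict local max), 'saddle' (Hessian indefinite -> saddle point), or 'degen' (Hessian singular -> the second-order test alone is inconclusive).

Compute the Hessian H = grad^2 f:
  H = [[-4, -2], [-2, -1]]
Verify stationarity: grad f(x*) = H x* + g = (0, 0).
Eigenvalues of H: -5, 0.
H has a zero eigenvalue (singular; negative semidefinite but not definite), so H is neither positive definite, negative definite, nor indefinite. The second-order test alone is inconclusive -> degen.
(Indeed, f is constant along the null direction of H through x*, so x* is not a strict local extremum.)

degen


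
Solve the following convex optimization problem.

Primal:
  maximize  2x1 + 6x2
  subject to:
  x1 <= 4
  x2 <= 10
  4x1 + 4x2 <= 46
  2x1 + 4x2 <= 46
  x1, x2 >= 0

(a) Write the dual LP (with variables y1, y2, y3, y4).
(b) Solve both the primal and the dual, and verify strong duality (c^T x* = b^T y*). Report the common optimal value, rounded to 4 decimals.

The standard primal-dual pair for 'max c^T x s.t. A x <= b, x >= 0' is:
  Dual:  min b^T y  s.t.  A^T y >= c,  y >= 0.

So the dual LP is:
  minimize  4y1 + 10y2 + 46y3 + 46y4
  subject to:
    y1 + 4y3 + 2y4 >= 2
    y2 + 4y3 + 4y4 >= 6
    y1, y2, y3, y4 >= 0

Solving the primal: x* = (1.5, 10).
  primal value c^T x* = 63.
Solving the dual: y* = (0, 4, 0.5, 0).
  dual value b^T y* = 63.
Strong duality: c^T x* = b^T y*. Confirmed.

63


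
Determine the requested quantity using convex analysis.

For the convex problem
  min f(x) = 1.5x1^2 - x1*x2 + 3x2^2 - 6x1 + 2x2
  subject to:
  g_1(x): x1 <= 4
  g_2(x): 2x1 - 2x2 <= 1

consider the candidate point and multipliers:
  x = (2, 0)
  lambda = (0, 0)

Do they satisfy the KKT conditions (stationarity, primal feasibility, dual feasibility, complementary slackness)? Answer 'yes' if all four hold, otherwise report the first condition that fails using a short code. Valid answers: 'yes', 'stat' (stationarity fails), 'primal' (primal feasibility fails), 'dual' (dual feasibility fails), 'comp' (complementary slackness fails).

Gradient of f: grad f(x) = Q x + c = (0, 0)
Constraint values g_i(x) = a_i^T x - b_i:
  g_1((2, 0)) = -2
  g_2((2, 0)) = 3
Stationarity residual: grad f(x) + sum_i lambda_i a_i = (0, 0)
  -> stationarity OK
Primal feasibility (all g_i <= 0): FAILS
Dual feasibility (all lambda_i >= 0): OK
Complementary slackness (lambda_i * g_i(x) = 0 for all i): OK

Verdict: the first failing condition is primal_feasibility -> primal.

primal


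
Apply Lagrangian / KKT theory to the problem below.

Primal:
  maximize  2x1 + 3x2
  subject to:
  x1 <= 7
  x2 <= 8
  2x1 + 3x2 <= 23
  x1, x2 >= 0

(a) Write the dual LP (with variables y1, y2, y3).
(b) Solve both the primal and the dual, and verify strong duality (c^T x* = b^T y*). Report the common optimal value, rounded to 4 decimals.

The standard primal-dual pair for 'max c^T x s.t. A x <= b, x >= 0' is:
  Dual:  min b^T y  s.t.  A^T y >= c,  y >= 0.

So the dual LP is:
  minimize  7y1 + 8y2 + 23y3
  subject to:
    y1 + 2y3 >= 2
    y2 + 3y3 >= 3
    y1, y2, y3 >= 0

Solving the primal: x* = (0, 7.6667).
  primal value c^T x* = 23.
Solving the dual: y* = (0, 0, 1).
  dual value b^T y* = 23.
Strong duality: c^T x* = b^T y*. Confirmed.

23


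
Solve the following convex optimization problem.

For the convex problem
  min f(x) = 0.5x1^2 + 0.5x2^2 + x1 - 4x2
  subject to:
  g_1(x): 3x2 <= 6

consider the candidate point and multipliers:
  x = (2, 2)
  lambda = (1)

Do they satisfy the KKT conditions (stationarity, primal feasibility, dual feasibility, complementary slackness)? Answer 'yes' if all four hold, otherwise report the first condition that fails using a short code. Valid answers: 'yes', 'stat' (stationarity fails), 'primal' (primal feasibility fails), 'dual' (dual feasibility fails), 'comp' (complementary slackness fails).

Gradient of f: grad f(x) = Q x + c = (3, -2)
Constraint values g_i(x) = a_i^T x - b_i:
  g_1((2, 2)) = 0
Stationarity residual: grad f(x) + sum_i lambda_i a_i = (3, 1)
  -> stationarity FAILS
Primal feasibility (all g_i <= 0): OK
Dual feasibility (all lambda_i >= 0): OK
Complementary slackness (lambda_i * g_i(x) = 0 for all i): OK

Verdict: the first failing condition is stationarity -> stat.

stat


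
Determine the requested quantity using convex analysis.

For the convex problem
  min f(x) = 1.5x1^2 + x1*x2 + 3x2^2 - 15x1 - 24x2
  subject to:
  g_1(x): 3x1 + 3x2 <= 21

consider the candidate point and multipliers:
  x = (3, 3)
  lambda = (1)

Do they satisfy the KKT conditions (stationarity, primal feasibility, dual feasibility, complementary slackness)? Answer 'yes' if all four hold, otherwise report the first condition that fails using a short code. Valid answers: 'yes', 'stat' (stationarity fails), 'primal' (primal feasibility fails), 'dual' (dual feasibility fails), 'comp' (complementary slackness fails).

Gradient of f: grad f(x) = Q x + c = (-3, -3)
Constraint values g_i(x) = a_i^T x - b_i:
  g_1((3, 3)) = -3
Stationarity residual: grad f(x) + sum_i lambda_i a_i = (0, 0)
  -> stationarity OK
Primal feasibility (all g_i <= 0): OK
Dual feasibility (all lambda_i >= 0): OK
Complementary slackness (lambda_i * g_i(x) = 0 for all i): FAILS

Verdict: the first failing condition is complementary_slackness -> comp.

comp


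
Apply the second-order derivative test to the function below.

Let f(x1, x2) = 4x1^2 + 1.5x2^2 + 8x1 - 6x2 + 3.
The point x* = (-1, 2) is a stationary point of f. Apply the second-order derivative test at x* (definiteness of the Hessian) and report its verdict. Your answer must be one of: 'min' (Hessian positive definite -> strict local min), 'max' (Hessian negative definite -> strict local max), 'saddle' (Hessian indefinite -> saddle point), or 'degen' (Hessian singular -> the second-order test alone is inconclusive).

Compute the Hessian H = grad^2 f:
  H = [[8, 0], [0, 3]]
Verify stationarity: grad f(x*) = H x* + g = (0, 0).
Eigenvalues of H: 3, 8.
Both eigenvalues > 0, so H is positive definite -> x* is a strict local min.

min


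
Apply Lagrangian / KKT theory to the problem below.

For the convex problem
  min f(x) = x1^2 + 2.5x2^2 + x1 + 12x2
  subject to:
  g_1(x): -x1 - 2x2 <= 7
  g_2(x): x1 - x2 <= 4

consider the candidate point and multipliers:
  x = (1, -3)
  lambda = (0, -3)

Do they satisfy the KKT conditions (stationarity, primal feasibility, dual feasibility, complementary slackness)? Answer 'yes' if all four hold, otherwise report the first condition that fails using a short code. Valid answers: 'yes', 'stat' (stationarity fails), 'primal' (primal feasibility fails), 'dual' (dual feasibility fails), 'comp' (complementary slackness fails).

Gradient of f: grad f(x) = Q x + c = (3, -3)
Constraint values g_i(x) = a_i^T x - b_i:
  g_1((1, -3)) = -2
  g_2((1, -3)) = 0
Stationarity residual: grad f(x) + sum_i lambda_i a_i = (0, 0)
  -> stationarity OK
Primal feasibility (all g_i <= 0): OK
Dual feasibility (all lambda_i >= 0): FAILS
Complementary slackness (lambda_i * g_i(x) = 0 for all i): OK

Verdict: the first failing condition is dual_feasibility -> dual.

dual


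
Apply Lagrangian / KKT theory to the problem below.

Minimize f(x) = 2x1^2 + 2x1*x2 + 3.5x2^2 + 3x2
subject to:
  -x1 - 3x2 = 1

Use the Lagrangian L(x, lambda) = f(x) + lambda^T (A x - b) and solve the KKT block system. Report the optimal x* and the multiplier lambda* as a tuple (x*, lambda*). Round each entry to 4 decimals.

Form the Lagrangian:
  L(x, lambda) = (1/2) x^T Q x + c^T x + lambda^T (A x - b)
Stationarity (grad_x L = 0): Q x + c + A^T lambda = 0.
Primal feasibility: A x = b.

This gives the KKT block system:
  [ Q   A^T ] [ x     ]   [-c ]
  [ A    0  ] [ lambda ] = [ b ]

Solving the linear system:
  x*      = (0.2581, -0.4194)
  lambda* = (0.1935)
  f(x*)   = -0.7258

x* = (0.2581, -0.4194), lambda* = (0.1935)


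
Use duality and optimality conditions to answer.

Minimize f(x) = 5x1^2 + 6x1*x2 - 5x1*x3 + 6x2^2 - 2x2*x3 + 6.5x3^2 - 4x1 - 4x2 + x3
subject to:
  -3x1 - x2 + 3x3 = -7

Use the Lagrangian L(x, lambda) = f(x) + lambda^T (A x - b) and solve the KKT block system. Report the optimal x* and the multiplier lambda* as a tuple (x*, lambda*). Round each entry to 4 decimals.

Form the Lagrangian:
  L(x, lambda) = (1/2) x^T Q x + c^T x + lambda^T (A x - b)
Stationarity (grad_x L = 0): Q x + c + A^T lambda = 0.
Primal feasibility: A x = b.

This gives the KKT block system:
  [ Q   A^T ] [ x     ]   [-c ]
  [ A    0  ] [ lambda ] = [ b ]

Solving the linear system:
  x*      = (1.7847, -0.2301, -0.6254)
  lambda* = (5.1976)
  f(x*)   = 14.7699

x* = (1.7847, -0.2301, -0.6254), lambda* = (5.1976)


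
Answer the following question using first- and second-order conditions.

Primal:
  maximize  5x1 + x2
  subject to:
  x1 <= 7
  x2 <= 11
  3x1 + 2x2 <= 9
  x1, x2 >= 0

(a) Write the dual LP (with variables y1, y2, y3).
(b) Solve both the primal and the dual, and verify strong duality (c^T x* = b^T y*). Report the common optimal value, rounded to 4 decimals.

The standard primal-dual pair for 'max c^T x s.t. A x <= b, x >= 0' is:
  Dual:  min b^T y  s.t.  A^T y >= c,  y >= 0.

So the dual LP is:
  minimize  7y1 + 11y2 + 9y3
  subject to:
    y1 + 3y3 >= 5
    y2 + 2y3 >= 1
    y1, y2, y3 >= 0

Solving the primal: x* = (3, 0).
  primal value c^T x* = 15.
Solving the dual: y* = (0, 0, 1.6667).
  dual value b^T y* = 15.
Strong duality: c^T x* = b^T y*. Confirmed.

15


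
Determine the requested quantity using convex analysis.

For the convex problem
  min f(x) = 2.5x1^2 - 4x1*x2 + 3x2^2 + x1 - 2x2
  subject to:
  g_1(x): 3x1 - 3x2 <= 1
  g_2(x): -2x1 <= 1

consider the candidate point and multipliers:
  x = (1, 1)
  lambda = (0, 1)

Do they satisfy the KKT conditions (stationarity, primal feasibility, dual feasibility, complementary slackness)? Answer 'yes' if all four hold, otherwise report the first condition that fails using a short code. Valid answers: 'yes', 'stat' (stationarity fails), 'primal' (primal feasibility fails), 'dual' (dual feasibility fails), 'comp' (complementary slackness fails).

Gradient of f: grad f(x) = Q x + c = (2, 0)
Constraint values g_i(x) = a_i^T x - b_i:
  g_1((1, 1)) = -1
  g_2((1, 1)) = -3
Stationarity residual: grad f(x) + sum_i lambda_i a_i = (0, 0)
  -> stationarity OK
Primal feasibility (all g_i <= 0): OK
Dual feasibility (all lambda_i >= 0): OK
Complementary slackness (lambda_i * g_i(x) = 0 for all i): FAILS

Verdict: the first failing condition is complementary_slackness -> comp.

comp


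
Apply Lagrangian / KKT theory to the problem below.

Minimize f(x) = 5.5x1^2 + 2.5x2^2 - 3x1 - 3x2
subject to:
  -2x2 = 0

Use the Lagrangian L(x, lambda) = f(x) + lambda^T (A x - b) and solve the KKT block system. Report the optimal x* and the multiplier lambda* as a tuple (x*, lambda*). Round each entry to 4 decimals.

Form the Lagrangian:
  L(x, lambda) = (1/2) x^T Q x + c^T x + lambda^T (A x - b)
Stationarity (grad_x L = 0): Q x + c + A^T lambda = 0.
Primal feasibility: A x = b.

This gives the KKT block system:
  [ Q   A^T ] [ x     ]   [-c ]
  [ A    0  ] [ lambda ] = [ b ]

Solving the linear system:
  x*      = (0.2727, 0)
  lambda* = (-1.5)
  f(x*)   = -0.4091

x* = (0.2727, 0), lambda* = (-1.5)


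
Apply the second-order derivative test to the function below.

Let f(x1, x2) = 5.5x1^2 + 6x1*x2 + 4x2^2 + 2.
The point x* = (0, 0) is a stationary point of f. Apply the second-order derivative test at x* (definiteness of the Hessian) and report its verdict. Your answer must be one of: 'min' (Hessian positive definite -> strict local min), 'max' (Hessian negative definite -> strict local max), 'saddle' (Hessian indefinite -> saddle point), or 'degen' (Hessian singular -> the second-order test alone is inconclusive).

Compute the Hessian H = grad^2 f:
  H = [[11, 6], [6, 8]]
Verify stationarity: grad f(x*) = H x* + g = (0, 0).
Eigenvalues of H: 3.3153, 15.6847.
Both eigenvalues > 0, so H is positive definite -> x* is a strict local min.

min


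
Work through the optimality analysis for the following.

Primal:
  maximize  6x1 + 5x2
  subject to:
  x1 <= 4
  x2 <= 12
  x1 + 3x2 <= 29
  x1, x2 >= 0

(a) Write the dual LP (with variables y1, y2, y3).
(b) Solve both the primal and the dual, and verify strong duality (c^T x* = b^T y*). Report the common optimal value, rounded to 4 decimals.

The standard primal-dual pair for 'max c^T x s.t. A x <= b, x >= 0' is:
  Dual:  min b^T y  s.t.  A^T y >= c,  y >= 0.

So the dual LP is:
  minimize  4y1 + 12y2 + 29y3
  subject to:
    y1 + y3 >= 6
    y2 + 3y3 >= 5
    y1, y2, y3 >= 0

Solving the primal: x* = (4, 8.3333).
  primal value c^T x* = 65.6667.
Solving the dual: y* = (4.3333, 0, 1.6667).
  dual value b^T y* = 65.6667.
Strong duality: c^T x* = b^T y*. Confirmed.

65.6667


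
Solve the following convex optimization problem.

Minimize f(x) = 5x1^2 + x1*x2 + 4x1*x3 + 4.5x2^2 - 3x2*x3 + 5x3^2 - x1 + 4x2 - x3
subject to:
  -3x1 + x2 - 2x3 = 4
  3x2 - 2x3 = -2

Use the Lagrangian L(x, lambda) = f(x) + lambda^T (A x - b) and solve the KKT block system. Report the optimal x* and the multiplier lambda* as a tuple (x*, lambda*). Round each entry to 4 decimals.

Form the Lagrangian:
  L(x, lambda) = (1/2) x^T Q x + c^T x + lambda^T (A x - b)
Stationarity (grad_x L = 0): Q x + c + A^T lambda = 0.
Primal feasibility: A x = b.

This gives the KKT block system:
  [ Q   A^T ] [ x     ]   [-c ]
  [ A    0  ] [ lambda ] = [ b ]

Solving the linear system:
  x*      = (-1.5521, -0.6719, -0.0079)
  lambda* = (-5.7413, 3.1057)
  f(x*)   = 14.0244

x* = (-1.5521, -0.6719, -0.0079), lambda* = (-5.7413, 3.1057)


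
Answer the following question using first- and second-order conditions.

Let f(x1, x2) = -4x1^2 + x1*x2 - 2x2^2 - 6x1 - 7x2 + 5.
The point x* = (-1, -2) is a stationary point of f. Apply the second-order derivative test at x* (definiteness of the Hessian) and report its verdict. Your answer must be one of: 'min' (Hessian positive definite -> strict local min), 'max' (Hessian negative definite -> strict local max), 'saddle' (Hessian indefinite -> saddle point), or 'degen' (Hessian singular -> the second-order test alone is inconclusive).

Compute the Hessian H = grad^2 f:
  H = [[-8, 1], [1, -4]]
Verify stationarity: grad f(x*) = H x* + g = (0, 0).
Eigenvalues of H: -8.2361, -3.7639.
Both eigenvalues < 0, so H is negative definite -> x* is a strict local max.

max


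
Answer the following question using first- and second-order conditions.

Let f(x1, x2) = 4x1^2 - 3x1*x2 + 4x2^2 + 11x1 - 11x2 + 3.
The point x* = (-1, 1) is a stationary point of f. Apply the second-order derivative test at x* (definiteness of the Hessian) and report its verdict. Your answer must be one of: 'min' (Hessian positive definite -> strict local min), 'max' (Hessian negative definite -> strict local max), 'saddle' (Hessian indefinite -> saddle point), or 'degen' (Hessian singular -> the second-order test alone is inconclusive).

Compute the Hessian H = grad^2 f:
  H = [[8, -3], [-3, 8]]
Verify stationarity: grad f(x*) = H x* + g = (0, 0).
Eigenvalues of H: 5, 11.
Both eigenvalues > 0, so H is positive definite -> x* is a strict local min.

min


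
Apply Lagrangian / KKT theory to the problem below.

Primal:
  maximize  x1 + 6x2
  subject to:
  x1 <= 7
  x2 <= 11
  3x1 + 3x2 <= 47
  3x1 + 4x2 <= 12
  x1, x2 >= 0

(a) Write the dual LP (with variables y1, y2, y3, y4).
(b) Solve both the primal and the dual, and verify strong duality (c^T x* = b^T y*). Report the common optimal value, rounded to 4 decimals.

The standard primal-dual pair for 'max c^T x s.t. A x <= b, x >= 0' is:
  Dual:  min b^T y  s.t.  A^T y >= c,  y >= 0.

So the dual LP is:
  minimize  7y1 + 11y2 + 47y3 + 12y4
  subject to:
    y1 + 3y3 + 3y4 >= 1
    y2 + 3y3 + 4y4 >= 6
    y1, y2, y3, y4 >= 0

Solving the primal: x* = (0, 3).
  primal value c^T x* = 18.
Solving the dual: y* = (0, 0, 0, 1.5).
  dual value b^T y* = 18.
Strong duality: c^T x* = b^T y*. Confirmed.

18


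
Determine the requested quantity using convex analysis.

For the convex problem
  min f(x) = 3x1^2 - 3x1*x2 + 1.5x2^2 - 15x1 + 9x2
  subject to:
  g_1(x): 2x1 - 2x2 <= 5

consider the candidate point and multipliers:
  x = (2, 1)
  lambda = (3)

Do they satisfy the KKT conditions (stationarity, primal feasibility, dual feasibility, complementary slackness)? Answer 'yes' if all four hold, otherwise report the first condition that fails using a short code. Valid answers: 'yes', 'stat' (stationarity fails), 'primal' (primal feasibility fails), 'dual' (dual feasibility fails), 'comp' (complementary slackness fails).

Gradient of f: grad f(x) = Q x + c = (-6, 6)
Constraint values g_i(x) = a_i^T x - b_i:
  g_1((2, 1)) = -3
Stationarity residual: grad f(x) + sum_i lambda_i a_i = (0, 0)
  -> stationarity OK
Primal feasibility (all g_i <= 0): OK
Dual feasibility (all lambda_i >= 0): OK
Complementary slackness (lambda_i * g_i(x) = 0 for all i): FAILS

Verdict: the first failing condition is complementary_slackness -> comp.

comp


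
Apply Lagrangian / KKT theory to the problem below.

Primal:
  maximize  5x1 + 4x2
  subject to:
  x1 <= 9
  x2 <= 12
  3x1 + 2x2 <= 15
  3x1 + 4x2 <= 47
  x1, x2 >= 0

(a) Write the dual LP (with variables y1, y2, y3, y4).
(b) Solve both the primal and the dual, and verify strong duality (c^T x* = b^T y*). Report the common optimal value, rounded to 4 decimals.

The standard primal-dual pair for 'max c^T x s.t. A x <= b, x >= 0' is:
  Dual:  min b^T y  s.t.  A^T y >= c,  y >= 0.

So the dual LP is:
  minimize  9y1 + 12y2 + 15y3 + 47y4
  subject to:
    y1 + 3y3 + 3y4 >= 5
    y2 + 2y3 + 4y4 >= 4
    y1, y2, y3, y4 >= 0

Solving the primal: x* = (0, 7.5).
  primal value c^T x* = 30.
Solving the dual: y* = (0, 0, 2, 0).
  dual value b^T y* = 30.
Strong duality: c^T x* = b^T y*. Confirmed.

30


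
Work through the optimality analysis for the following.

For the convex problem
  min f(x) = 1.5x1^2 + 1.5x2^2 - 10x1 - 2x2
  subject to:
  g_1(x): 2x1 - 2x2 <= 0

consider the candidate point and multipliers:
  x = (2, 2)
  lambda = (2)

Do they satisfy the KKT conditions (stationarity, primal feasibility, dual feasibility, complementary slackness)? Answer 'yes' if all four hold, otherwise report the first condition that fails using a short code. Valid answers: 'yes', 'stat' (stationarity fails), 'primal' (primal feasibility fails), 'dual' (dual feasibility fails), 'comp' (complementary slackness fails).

Gradient of f: grad f(x) = Q x + c = (-4, 4)
Constraint values g_i(x) = a_i^T x - b_i:
  g_1((2, 2)) = 0
Stationarity residual: grad f(x) + sum_i lambda_i a_i = (0, 0)
  -> stationarity OK
Primal feasibility (all g_i <= 0): OK
Dual feasibility (all lambda_i >= 0): OK
Complementary slackness (lambda_i * g_i(x) = 0 for all i): OK

Verdict: yes, KKT holds.

yes


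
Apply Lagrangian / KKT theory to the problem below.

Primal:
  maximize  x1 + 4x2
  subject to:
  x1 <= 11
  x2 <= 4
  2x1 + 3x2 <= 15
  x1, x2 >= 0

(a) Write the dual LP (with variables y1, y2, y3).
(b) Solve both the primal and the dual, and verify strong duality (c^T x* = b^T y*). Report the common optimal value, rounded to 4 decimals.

The standard primal-dual pair for 'max c^T x s.t. A x <= b, x >= 0' is:
  Dual:  min b^T y  s.t.  A^T y >= c,  y >= 0.

So the dual LP is:
  minimize  11y1 + 4y2 + 15y3
  subject to:
    y1 + 2y3 >= 1
    y2 + 3y3 >= 4
    y1, y2, y3 >= 0

Solving the primal: x* = (1.5, 4).
  primal value c^T x* = 17.5.
Solving the dual: y* = (0, 2.5, 0.5).
  dual value b^T y* = 17.5.
Strong duality: c^T x* = b^T y*. Confirmed.

17.5


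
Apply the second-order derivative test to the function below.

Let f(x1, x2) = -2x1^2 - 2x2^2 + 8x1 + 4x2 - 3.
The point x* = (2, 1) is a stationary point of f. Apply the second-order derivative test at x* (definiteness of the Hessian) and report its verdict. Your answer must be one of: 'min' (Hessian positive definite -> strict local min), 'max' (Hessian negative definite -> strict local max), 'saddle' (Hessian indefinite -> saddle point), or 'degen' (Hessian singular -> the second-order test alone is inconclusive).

Compute the Hessian H = grad^2 f:
  H = [[-4, 0], [0, -4]]
Verify stationarity: grad f(x*) = H x* + g = (0, 0).
Eigenvalues of H: -4, -4.
Both eigenvalues < 0, so H is negative definite -> x* is a strict local max.

max


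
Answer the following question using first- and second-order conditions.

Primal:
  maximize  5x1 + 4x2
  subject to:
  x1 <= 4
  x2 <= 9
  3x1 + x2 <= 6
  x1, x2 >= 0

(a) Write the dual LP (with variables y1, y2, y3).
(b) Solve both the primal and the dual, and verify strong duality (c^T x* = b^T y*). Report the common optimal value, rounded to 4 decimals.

The standard primal-dual pair for 'max c^T x s.t. A x <= b, x >= 0' is:
  Dual:  min b^T y  s.t.  A^T y >= c,  y >= 0.

So the dual LP is:
  minimize  4y1 + 9y2 + 6y3
  subject to:
    y1 + 3y3 >= 5
    y2 + y3 >= 4
    y1, y2, y3 >= 0

Solving the primal: x* = (0, 6).
  primal value c^T x* = 24.
Solving the dual: y* = (0, 0, 4).
  dual value b^T y* = 24.
Strong duality: c^T x* = b^T y*. Confirmed.

24


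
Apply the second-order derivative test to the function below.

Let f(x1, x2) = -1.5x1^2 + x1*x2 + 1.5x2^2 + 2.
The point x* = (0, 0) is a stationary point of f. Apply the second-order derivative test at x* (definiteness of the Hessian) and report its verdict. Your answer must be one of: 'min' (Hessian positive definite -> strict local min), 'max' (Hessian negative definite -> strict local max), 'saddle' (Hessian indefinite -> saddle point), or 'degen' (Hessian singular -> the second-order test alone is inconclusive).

Compute the Hessian H = grad^2 f:
  H = [[-3, 1], [1, 3]]
Verify stationarity: grad f(x*) = H x* + g = (0, 0).
Eigenvalues of H: -3.1623, 3.1623.
Eigenvalues have mixed signs, so H is indefinite -> x* is a saddle point.

saddle


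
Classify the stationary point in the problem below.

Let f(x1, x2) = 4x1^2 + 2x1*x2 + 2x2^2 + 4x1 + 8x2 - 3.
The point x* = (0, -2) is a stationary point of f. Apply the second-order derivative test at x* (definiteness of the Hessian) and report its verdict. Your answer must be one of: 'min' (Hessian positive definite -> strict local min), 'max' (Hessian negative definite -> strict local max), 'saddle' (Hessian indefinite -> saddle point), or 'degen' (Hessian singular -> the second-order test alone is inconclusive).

Compute the Hessian H = grad^2 f:
  H = [[8, 2], [2, 4]]
Verify stationarity: grad f(x*) = H x* + g = (0, 0).
Eigenvalues of H: 3.1716, 8.8284.
Both eigenvalues > 0, so H is positive definite -> x* is a strict local min.

min


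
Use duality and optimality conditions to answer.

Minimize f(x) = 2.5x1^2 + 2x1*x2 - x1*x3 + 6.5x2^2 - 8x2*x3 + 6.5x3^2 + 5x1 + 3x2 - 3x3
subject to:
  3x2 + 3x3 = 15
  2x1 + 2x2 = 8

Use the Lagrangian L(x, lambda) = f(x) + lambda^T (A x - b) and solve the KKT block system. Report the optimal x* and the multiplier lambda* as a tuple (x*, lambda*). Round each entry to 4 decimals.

Form the Lagrangian:
  L(x, lambda) = (1/2) x^T Q x + c^T x + lambda^T (A x - b)
Stationarity (grad_x L = 0): Q x + c + A^T lambda = 0.
Primal feasibility: A x = b.

This gives the KKT block system:
  [ Q   A^T ] [ x     ]   [-c ]
  [ A    0  ] [ lambda ] = [ b ]

Solving the linear system:
  x*      = (1.3902, 2.6098, 2.3902)
  lambda* = (-1.935, -7.3902)
  f(x*)   = 47.878

x* = (1.3902, 2.6098, 2.3902), lambda* = (-1.935, -7.3902)


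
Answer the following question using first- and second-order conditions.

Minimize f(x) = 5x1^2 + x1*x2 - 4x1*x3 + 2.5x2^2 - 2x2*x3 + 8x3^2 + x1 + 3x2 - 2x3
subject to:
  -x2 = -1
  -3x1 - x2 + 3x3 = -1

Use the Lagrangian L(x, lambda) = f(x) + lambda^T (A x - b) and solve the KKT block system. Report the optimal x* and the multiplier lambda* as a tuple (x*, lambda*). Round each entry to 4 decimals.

Form the Lagrangian:
  L(x, lambda) = (1/2) x^T Q x + c^T x + lambda^T (A x - b)
Stationarity (grad_x L = 0): Q x + c + A^T lambda = 0.
Primal feasibility: A x = b.

This gives the KKT block system:
  [ Q   A^T ] [ x     ]   [-c ]
  [ A    0  ] [ lambda ] = [ b ]

Solving the linear system:
  x*      = (0.1111, 1, 0.1111)
  lambda* = (7, 0.8889)
  f(x*)   = 5.3889

x* = (0.1111, 1, 0.1111), lambda* = (7, 0.8889)


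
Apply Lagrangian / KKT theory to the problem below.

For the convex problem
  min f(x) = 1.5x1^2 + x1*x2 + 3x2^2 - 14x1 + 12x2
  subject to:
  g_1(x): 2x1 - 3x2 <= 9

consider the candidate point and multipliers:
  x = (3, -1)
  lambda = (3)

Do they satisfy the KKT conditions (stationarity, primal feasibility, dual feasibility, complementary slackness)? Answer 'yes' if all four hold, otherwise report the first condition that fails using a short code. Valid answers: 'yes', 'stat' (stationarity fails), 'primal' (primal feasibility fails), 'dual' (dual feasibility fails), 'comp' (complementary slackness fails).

Gradient of f: grad f(x) = Q x + c = (-6, 9)
Constraint values g_i(x) = a_i^T x - b_i:
  g_1((3, -1)) = 0
Stationarity residual: grad f(x) + sum_i lambda_i a_i = (0, 0)
  -> stationarity OK
Primal feasibility (all g_i <= 0): OK
Dual feasibility (all lambda_i >= 0): OK
Complementary slackness (lambda_i * g_i(x) = 0 for all i): OK

Verdict: yes, KKT holds.

yes


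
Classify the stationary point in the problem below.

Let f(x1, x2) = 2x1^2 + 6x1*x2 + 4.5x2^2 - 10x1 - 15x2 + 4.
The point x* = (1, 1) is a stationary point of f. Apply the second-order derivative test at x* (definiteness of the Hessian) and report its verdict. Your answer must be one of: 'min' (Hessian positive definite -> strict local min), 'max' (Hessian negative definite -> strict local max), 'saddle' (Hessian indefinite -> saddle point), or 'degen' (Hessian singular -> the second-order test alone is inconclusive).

Compute the Hessian H = grad^2 f:
  H = [[4, 6], [6, 9]]
Verify stationarity: grad f(x*) = H x* + g = (0, 0).
Eigenvalues of H: 0, 13.
H has a zero eigenvalue (singular; positive semidefinite but not definite), so H is neither positive definite, negative definite, nor indefinite. The second-order test alone is inconclusive -> degen.
(Indeed, f is constant along the null direction of H through x*, so x* is not a strict local extremum.)

degen


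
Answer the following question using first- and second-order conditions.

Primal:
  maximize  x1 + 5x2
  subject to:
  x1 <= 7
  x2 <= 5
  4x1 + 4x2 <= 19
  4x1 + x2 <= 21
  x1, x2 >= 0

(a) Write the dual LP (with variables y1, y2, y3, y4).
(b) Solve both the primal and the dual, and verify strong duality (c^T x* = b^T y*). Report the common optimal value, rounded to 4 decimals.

The standard primal-dual pair for 'max c^T x s.t. A x <= b, x >= 0' is:
  Dual:  min b^T y  s.t.  A^T y >= c,  y >= 0.

So the dual LP is:
  minimize  7y1 + 5y2 + 19y3 + 21y4
  subject to:
    y1 + 4y3 + 4y4 >= 1
    y2 + 4y3 + y4 >= 5
    y1, y2, y3, y4 >= 0

Solving the primal: x* = (0, 4.75).
  primal value c^T x* = 23.75.
Solving the dual: y* = (0, 0, 1.25, 0).
  dual value b^T y* = 23.75.
Strong duality: c^T x* = b^T y*. Confirmed.

23.75


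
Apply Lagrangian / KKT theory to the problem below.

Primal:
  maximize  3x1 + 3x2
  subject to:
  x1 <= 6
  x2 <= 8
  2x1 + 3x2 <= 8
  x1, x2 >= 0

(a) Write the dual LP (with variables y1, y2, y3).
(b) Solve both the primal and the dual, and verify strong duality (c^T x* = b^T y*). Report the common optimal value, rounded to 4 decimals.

The standard primal-dual pair for 'max c^T x s.t. A x <= b, x >= 0' is:
  Dual:  min b^T y  s.t.  A^T y >= c,  y >= 0.

So the dual LP is:
  minimize  6y1 + 8y2 + 8y3
  subject to:
    y1 + 2y3 >= 3
    y2 + 3y3 >= 3
    y1, y2, y3 >= 0

Solving the primal: x* = (4, 0).
  primal value c^T x* = 12.
Solving the dual: y* = (0, 0, 1.5).
  dual value b^T y* = 12.
Strong duality: c^T x* = b^T y*. Confirmed.

12


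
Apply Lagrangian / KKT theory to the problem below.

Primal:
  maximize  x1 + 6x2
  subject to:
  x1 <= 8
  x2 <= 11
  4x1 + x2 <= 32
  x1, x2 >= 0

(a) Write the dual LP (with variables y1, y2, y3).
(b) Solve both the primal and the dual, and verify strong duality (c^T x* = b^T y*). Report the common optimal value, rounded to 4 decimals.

The standard primal-dual pair for 'max c^T x s.t. A x <= b, x >= 0' is:
  Dual:  min b^T y  s.t.  A^T y >= c,  y >= 0.

So the dual LP is:
  minimize  8y1 + 11y2 + 32y3
  subject to:
    y1 + 4y3 >= 1
    y2 + y3 >= 6
    y1, y2, y3 >= 0

Solving the primal: x* = (5.25, 11).
  primal value c^T x* = 71.25.
Solving the dual: y* = (0, 5.75, 0.25).
  dual value b^T y* = 71.25.
Strong duality: c^T x* = b^T y*. Confirmed.

71.25


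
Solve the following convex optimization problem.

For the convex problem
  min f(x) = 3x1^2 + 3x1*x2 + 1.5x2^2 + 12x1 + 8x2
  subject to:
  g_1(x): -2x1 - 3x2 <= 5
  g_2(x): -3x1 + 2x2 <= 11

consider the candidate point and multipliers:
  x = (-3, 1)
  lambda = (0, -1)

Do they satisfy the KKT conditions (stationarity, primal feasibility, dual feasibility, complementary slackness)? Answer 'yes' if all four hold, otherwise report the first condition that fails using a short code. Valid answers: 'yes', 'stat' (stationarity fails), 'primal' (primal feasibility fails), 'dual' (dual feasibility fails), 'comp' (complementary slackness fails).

Gradient of f: grad f(x) = Q x + c = (-3, 2)
Constraint values g_i(x) = a_i^T x - b_i:
  g_1((-3, 1)) = -2
  g_2((-3, 1)) = 0
Stationarity residual: grad f(x) + sum_i lambda_i a_i = (0, 0)
  -> stationarity OK
Primal feasibility (all g_i <= 0): OK
Dual feasibility (all lambda_i >= 0): FAILS
Complementary slackness (lambda_i * g_i(x) = 0 for all i): OK

Verdict: the first failing condition is dual_feasibility -> dual.

dual


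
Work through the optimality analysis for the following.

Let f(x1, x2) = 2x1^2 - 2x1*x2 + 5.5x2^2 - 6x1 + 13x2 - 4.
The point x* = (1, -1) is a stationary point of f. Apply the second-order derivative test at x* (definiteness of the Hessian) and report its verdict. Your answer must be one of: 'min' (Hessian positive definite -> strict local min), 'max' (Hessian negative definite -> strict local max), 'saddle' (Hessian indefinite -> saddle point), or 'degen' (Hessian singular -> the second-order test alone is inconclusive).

Compute the Hessian H = grad^2 f:
  H = [[4, -2], [-2, 11]]
Verify stationarity: grad f(x*) = H x* + g = (0, 0).
Eigenvalues of H: 3.4689, 11.5311.
Both eigenvalues > 0, so H is positive definite -> x* is a strict local min.

min


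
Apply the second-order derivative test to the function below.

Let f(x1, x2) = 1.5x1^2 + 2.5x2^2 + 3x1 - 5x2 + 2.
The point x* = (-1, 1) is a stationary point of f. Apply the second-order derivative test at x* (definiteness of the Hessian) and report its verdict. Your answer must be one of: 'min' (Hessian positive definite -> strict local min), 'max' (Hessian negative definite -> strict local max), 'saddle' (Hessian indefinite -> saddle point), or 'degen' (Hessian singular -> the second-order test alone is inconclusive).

Compute the Hessian H = grad^2 f:
  H = [[3, 0], [0, 5]]
Verify stationarity: grad f(x*) = H x* + g = (0, 0).
Eigenvalues of H: 3, 5.
Both eigenvalues > 0, so H is positive definite -> x* is a strict local min.

min


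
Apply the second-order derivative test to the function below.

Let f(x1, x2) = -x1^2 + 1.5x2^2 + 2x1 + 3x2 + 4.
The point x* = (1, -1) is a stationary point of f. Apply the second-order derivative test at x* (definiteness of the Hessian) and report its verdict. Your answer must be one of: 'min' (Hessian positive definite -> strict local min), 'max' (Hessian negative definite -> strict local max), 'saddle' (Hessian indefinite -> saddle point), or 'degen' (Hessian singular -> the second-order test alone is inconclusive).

Compute the Hessian H = grad^2 f:
  H = [[-2, 0], [0, 3]]
Verify stationarity: grad f(x*) = H x* + g = (0, 0).
Eigenvalues of H: -2, 3.
Eigenvalues have mixed signs, so H is indefinite -> x* is a saddle point.

saddle


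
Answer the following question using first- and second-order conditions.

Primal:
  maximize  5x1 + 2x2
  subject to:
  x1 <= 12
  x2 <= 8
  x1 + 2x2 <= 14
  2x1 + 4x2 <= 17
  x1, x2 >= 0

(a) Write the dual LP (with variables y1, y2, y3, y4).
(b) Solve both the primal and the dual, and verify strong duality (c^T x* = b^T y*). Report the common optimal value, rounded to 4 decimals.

The standard primal-dual pair for 'max c^T x s.t. A x <= b, x >= 0' is:
  Dual:  min b^T y  s.t.  A^T y >= c,  y >= 0.

So the dual LP is:
  minimize  12y1 + 8y2 + 14y3 + 17y4
  subject to:
    y1 + y3 + 2y4 >= 5
    y2 + 2y3 + 4y4 >= 2
    y1, y2, y3, y4 >= 0

Solving the primal: x* = (8.5, 0).
  primal value c^T x* = 42.5.
Solving the dual: y* = (0, 0, 0, 2.5).
  dual value b^T y* = 42.5.
Strong duality: c^T x* = b^T y*. Confirmed.

42.5


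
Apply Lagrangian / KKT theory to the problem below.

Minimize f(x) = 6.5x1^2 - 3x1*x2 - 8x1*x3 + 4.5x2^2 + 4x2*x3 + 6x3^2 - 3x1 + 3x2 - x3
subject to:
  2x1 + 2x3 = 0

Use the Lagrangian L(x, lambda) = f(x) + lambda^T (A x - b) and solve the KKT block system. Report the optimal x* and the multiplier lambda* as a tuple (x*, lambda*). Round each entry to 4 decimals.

Form the Lagrangian:
  L(x, lambda) = (1/2) x^T Q x + c^T x + lambda^T (A x - b)
Stationarity (grad_x L = 0): Q x + c + A^T lambda = 0.
Primal feasibility: A x = b.

This gives the KKT block system:
  [ Q   A^T ] [ x     ]   [-c ]
  [ A    0  ] [ lambda ] = [ b ]

Solving the linear system:
  x*      = (-0.0094, -0.3406, 0.0094)
  lambda* = (1.0875)
  f(x*)   = -0.5016

x* = (-0.0094, -0.3406, 0.0094), lambda* = (1.0875)


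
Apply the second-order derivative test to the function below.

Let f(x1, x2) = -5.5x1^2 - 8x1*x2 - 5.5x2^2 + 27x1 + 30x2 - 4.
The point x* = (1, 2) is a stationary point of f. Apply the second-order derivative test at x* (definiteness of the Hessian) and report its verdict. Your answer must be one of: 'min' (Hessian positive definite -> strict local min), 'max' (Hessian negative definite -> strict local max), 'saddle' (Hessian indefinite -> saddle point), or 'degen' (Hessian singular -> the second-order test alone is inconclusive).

Compute the Hessian H = grad^2 f:
  H = [[-11, -8], [-8, -11]]
Verify stationarity: grad f(x*) = H x* + g = (0, 0).
Eigenvalues of H: -19, -3.
Both eigenvalues < 0, so H is negative definite -> x* is a strict local max.

max


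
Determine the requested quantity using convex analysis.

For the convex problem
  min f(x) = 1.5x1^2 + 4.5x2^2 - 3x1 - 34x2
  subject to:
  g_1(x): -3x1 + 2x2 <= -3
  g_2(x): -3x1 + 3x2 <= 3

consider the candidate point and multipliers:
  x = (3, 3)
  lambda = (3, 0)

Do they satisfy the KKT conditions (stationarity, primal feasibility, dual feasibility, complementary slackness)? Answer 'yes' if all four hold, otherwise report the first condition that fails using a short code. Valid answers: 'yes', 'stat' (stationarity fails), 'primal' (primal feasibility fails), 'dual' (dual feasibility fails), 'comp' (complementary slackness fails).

Gradient of f: grad f(x) = Q x + c = (6, -7)
Constraint values g_i(x) = a_i^T x - b_i:
  g_1((3, 3)) = 0
  g_2((3, 3)) = -3
Stationarity residual: grad f(x) + sum_i lambda_i a_i = (-3, -1)
  -> stationarity FAILS
Primal feasibility (all g_i <= 0): OK
Dual feasibility (all lambda_i >= 0): OK
Complementary slackness (lambda_i * g_i(x) = 0 for all i): OK

Verdict: the first failing condition is stationarity -> stat.

stat


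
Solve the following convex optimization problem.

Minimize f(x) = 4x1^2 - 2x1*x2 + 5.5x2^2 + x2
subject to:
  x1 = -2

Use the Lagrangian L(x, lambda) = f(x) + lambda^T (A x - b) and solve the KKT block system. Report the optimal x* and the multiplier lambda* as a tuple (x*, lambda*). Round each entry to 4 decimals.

Form the Lagrangian:
  L(x, lambda) = (1/2) x^T Q x + c^T x + lambda^T (A x - b)
Stationarity (grad_x L = 0): Q x + c + A^T lambda = 0.
Primal feasibility: A x = b.

This gives the KKT block system:
  [ Q   A^T ] [ x     ]   [-c ]
  [ A    0  ] [ lambda ] = [ b ]

Solving the linear system:
  x*      = (-2, -0.4545)
  lambda* = (15.0909)
  f(x*)   = 14.8636

x* = (-2, -0.4545), lambda* = (15.0909)


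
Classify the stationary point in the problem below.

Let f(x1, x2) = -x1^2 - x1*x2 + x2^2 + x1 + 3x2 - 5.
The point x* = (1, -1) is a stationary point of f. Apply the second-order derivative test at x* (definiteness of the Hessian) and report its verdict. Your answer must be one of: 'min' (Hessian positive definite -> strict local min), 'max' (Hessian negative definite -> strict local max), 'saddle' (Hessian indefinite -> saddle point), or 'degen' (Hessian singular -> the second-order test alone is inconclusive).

Compute the Hessian H = grad^2 f:
  H = [[-2, -1], [-1, 2]]
Verify stationarity: grad f(x*) = H x* + g = (0, 0).
Eigenvalues of H: -2.2361, 2.2361.
Eigenvalues have mixed signs, so H is indefinite -> x* is a saddle point.

saddle


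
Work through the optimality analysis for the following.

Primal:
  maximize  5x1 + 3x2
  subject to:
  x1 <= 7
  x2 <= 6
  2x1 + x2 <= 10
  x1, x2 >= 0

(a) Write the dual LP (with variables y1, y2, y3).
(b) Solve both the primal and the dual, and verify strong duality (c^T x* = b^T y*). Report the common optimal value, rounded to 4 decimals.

The standard primal-dual pair for 'max c^T x s.t. A x <= b, x >= 0' is:
  Dual:  min b^T y  s.t.  A^T y >= c,  y >= 0.

So the dual LP is:
  minimize  7y1 + 6y2 + 10y3
  subject to:
    y1 + 2y3 >= 5
    y2 + y3 >= 3
    y1, y2, y3 >= 0

Solving the primal: x* = (2, 6).
  primal value c^T x* = 28.
Solving the dual: y* = (0, 0.5, 2.5).
  dual value b^T y* = 28.
Strong duality: c^T x* = b^T y*. Confirmed.

28


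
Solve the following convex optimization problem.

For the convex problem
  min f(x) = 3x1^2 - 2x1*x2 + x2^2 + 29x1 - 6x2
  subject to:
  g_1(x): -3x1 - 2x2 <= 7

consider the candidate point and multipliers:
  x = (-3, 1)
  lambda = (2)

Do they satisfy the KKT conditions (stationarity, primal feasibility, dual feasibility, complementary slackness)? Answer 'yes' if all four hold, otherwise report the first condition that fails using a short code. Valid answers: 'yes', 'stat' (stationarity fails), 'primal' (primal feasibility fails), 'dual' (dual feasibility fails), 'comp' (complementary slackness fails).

Gradient of f: grad f(x) = Q x + c = (9, 2)
Constraint values g_i(x) = a_i^T x - b_i:
  g_1((-3, 1)) = 0
Stationarity residual: grad f(x) + sum_i lambda_i a_i = (3, -2)
  -> stationarity FAILS
Primal feasibility (all g_i <= 0): OK
Dual feasibility (all lambda_i >= 0): OK
Complementary slackness (lambda_i * g_i(x) = 0 for all i): OK

Verdict: the first failing condition is stationarity -> stat.

stat


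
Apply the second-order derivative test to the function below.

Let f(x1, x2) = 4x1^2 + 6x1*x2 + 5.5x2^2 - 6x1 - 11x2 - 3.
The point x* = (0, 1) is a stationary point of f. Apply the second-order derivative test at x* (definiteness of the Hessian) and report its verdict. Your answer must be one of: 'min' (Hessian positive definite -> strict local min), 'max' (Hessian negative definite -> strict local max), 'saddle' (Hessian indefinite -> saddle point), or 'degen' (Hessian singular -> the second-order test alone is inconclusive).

Compute the Hessian H = grad^2 f:
  H = [[8, 6], [6, 11]]
Verify stationarity: grad f(x*) = H x* + g = (0, 0).
Eigenvalues of H: 3.3153, 15.6847.
Both eigenvalues > 0, so H is positive definite -> x* is a strict local min.

min


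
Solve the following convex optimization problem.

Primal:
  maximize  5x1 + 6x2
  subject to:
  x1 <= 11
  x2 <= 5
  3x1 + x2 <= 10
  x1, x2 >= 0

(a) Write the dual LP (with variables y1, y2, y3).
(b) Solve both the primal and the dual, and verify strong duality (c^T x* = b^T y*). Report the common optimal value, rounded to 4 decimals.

The standard primal-dual pair for 'max c^T x s.t. A x <= b, x >= 0' is:
  Dual:  min b^T y  s.t.  A^T y >= c,  y >= 0.

So the dual LP is:
  minimize  11y1 + 5y2 + 10y3
  subject to:
    y1 + 3y3 >= 5
    y2 + y3 >= 6
    y1, y2, y3 >= 0

Solving the primal: x* = (1.6667, 5).
  primal value c^T x* = 38.3333.
Solving the dual: y* = (0, 4.3333, 1.6667).
  dual value b^T y* = 38.3333.
Strong duality: c^T x* = b^T y*. Confirmed.

38.3333
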